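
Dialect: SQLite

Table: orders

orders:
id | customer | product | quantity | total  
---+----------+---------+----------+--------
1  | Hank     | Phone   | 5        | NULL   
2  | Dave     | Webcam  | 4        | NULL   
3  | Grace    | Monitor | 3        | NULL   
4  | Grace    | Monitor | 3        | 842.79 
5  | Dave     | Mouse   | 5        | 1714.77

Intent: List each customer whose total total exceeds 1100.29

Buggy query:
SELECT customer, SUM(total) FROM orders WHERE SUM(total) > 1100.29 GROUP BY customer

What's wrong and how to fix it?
Bug: SUM(total) is an aggregate, but WHERE filters rows before aggregation

Fix: Use HAVING (which filters groups after aggregation) instead of WHERE

Corrected query:
SELECT customer, SUM(total) FROM orders GROUP BY customer HAVING SUM(total) > 1100.29

Result:
customer | SUM(total)
---------+-----------
Dave     | 1714.77   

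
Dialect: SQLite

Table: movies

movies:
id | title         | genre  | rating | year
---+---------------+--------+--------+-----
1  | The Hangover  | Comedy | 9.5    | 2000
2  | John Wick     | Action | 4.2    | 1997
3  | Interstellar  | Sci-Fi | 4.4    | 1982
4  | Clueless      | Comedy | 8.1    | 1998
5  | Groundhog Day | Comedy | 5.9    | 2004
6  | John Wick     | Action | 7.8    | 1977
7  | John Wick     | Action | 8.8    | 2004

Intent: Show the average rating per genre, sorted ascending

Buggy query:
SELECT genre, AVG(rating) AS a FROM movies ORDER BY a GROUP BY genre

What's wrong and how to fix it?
Bug: ORDER BY appears before GROUP BY; SQL clause order requires GROUP BY first

Fix: Reorder: SELECT … FROM … GROUP BY … ORDER BY …

Corrected query:
SELECT genre, AVG(rating) AS a FROM movies GROUP BY genre ORDER BY a

Result:
genre  | a       
-------+---------
Sci-Fi | 4.4     
Action | 6.933333
Comedy | 7.833333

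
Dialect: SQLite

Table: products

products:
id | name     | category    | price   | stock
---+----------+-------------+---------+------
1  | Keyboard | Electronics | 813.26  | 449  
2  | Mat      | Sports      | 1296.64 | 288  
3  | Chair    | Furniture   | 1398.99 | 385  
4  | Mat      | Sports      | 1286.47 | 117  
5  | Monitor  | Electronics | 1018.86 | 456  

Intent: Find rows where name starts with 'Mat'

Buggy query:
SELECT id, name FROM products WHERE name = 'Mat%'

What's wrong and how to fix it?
Bug: '=' compares the literal string including the % character; pattern matching needs LIKE

Fix: Use LIKE for wildcard pattern matching

Corrected query:
SELECT id, name FROM products WHERE name LIKE 'Mat%'

Result:
id | name
---+-----
2  | Mat 
4  | Mat 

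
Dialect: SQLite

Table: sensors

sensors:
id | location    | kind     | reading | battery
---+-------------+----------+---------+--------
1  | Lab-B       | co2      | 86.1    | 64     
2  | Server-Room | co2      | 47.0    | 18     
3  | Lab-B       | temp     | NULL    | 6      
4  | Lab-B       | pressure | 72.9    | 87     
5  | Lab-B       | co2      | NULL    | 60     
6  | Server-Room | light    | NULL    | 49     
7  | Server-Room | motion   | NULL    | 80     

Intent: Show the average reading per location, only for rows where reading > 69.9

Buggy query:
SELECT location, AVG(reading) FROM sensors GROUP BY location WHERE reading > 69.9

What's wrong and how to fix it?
Bug: WHERE cannot follow GROUP BY

Fix: Place WHERE between FROM and GROUP BY

Corrected query:
SELECT location, AVG(reading) FROM sensors WHERE reading > 69.9 GROUP BY location

Result:
location | AVG(reading)
---------+-------------
Lab-B    | 79.5        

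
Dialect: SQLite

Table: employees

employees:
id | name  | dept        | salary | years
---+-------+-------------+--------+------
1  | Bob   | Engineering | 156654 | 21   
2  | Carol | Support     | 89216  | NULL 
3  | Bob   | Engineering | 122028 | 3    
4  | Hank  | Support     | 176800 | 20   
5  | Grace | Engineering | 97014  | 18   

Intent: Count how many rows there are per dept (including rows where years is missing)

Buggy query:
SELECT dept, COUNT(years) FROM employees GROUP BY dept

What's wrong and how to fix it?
Bug: COUNT(years) skips NULLs, so groups with missing years are undercounted

Fix: Use COUNT(*) to count all rows regardless of NULL

Corrected query:
SELECT dept, COUNT(*) FROM employees GROUP BY dept

Result:
dept        | COUNT(*)
------------+---------
Engineering | 3       
Support     | 2       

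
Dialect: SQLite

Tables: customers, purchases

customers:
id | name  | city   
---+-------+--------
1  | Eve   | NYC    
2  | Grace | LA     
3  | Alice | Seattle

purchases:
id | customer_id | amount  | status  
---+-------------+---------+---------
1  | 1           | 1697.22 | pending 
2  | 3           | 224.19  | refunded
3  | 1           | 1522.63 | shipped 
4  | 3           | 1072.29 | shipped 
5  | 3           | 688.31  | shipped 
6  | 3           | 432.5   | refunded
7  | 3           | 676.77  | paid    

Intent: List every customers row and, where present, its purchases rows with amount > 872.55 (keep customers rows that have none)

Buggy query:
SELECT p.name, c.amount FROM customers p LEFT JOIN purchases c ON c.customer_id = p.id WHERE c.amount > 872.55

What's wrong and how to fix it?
Bug: Filtering c.amount in WHERE discards the NULL rows produced by LEFT JOIN, turning it into an inner join

Fix: Move the right-table condition into the ON clause so unmatched parents are kept

Corrected query:
SELECT p.name, c.amount FROM customers p LEFT JOIN purchases c ON c.customer_id = p.id AND c.amount > 872.55

Result:
name  | amount 
------+--------
Eve   | 1522.63
Eve   | 1697.22
Grace | NULL   
Alice | 1072.29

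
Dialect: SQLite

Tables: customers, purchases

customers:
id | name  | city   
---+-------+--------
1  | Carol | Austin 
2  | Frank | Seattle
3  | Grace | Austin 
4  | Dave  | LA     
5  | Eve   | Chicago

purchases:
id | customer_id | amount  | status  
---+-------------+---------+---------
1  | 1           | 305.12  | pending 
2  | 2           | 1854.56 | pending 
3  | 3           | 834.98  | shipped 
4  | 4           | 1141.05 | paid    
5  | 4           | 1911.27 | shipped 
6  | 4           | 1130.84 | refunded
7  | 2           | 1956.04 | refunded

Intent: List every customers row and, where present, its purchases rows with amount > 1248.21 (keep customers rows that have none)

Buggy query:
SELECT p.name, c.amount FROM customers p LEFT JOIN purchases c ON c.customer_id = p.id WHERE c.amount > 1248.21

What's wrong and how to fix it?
Bug: Filtering c.amount in WHERE discards the NULL rows produced by LEFT JOIN, turning it into an inner join

Fix: Move the right-table condition into the ON clause so unmatched parents are kept

Corrected query:
SELECT p.name, c.amount FROM customers p LEFT JOIN purchases c ON c.customer_id = p.id AND c.amount > 1248.21

Result:
name  | amount 
------+--------
Carol | NULL   
Frank | 1854.56
Frank | 1956.04
Grace | NULL   
Dave  | 1911.27
Eve   | NULL   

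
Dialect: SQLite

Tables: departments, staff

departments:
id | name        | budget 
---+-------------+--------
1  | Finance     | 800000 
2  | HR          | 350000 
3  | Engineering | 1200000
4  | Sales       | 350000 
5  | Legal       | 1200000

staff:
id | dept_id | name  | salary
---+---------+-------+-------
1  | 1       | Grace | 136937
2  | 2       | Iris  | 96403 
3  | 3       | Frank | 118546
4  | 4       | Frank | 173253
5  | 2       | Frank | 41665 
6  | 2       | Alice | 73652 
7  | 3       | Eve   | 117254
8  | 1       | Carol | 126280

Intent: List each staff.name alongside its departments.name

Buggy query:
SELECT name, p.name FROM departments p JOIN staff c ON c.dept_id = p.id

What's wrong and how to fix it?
Bug: Both tables have a 'name' column; the unqualified reference is ambiguous

Fix: Qualify the column with its table alias (c.name)

Corrected query:
SELECT c.name, p.name FROM departments p JOIN staff c ON c.dept_id = p.id

Result:
name  | name       
------+------------
Grace | Finance    
Iris  | HR         
Frank | Engineering
Frank | Sales      
Frank | HR         
Alice | HR         
Eve   | Engineering
Carol | Finance    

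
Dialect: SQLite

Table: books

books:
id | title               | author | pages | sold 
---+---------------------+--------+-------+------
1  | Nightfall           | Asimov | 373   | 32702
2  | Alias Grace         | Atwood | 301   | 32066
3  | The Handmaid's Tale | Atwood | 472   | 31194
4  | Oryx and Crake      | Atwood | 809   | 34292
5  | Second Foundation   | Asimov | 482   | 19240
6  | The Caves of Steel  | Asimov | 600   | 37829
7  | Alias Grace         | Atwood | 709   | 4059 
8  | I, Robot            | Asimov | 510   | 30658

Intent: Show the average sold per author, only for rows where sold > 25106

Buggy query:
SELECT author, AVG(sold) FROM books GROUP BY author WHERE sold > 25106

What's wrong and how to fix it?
Bug: Row-level WHERE must come before GROUP BY in the clause order

Fix: Place WHERE between FROM and GROUP BY

Corrected query:
SELECT author, AVG(sold) FROM books WHERE sold > 25106 GROUP BY author

Result:
author | AVG(sold)   
-------+-------------
Asimov | 33729.666667
Atwood | 32517.333333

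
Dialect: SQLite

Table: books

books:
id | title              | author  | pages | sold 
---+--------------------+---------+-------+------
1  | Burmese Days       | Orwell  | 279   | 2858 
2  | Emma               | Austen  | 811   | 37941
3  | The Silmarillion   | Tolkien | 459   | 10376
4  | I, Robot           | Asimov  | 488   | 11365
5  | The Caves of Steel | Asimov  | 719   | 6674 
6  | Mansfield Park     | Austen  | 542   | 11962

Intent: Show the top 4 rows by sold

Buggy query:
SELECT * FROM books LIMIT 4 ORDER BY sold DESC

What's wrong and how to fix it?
Bug: LIMIT must come after ORDER BY

Fix: Sort with ORDER BY, then apply LIMIT

Corrected query:
SELECT * FROM books ORDER BY sold DESC LIMIT 4

Result:
id | title            | author  | pages | sold 
---+------------------+---------+-------+------
2  | Emma             | Austen  | 811   | 37941
6  | Mansfield Park   | Austen  | 542   | 11962
4  | I, Robot         | Asimov  | 488   | 11365
3  | The Silmarillion | Tolkien | 459   | 10376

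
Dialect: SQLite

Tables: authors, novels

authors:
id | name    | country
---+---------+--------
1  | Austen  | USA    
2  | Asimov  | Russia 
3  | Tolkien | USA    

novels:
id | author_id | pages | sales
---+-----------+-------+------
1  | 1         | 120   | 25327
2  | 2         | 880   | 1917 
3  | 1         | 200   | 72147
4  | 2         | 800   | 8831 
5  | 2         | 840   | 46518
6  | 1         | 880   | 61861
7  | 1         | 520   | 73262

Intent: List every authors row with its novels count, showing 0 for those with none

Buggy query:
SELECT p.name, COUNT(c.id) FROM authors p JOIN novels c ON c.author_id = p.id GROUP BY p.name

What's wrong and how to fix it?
Bug: INNER JOIN drops authors rows that have no matching novels rows

Fix: Use LEFT JOIN so parents without children still appear (COUNT(c.id) gives 0)

Corrected query:
SELECT p.name, COUNT(c.id) FROM authors p LEFT JOIN novels c ON c.author_id = p.id GROUP BY p.name

Result:
name    | COUNT(c.id)
--------+------------
Asimov  | 3          
Austen  | 4          
Tolkien | 0          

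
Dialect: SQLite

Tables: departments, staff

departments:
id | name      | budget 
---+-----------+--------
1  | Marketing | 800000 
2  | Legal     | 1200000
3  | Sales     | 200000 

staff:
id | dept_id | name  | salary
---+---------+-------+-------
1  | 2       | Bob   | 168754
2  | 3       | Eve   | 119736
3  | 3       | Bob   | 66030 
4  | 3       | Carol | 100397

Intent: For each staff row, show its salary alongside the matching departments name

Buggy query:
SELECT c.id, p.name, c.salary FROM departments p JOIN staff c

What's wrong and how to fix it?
Bug: Missing join condition: each staff row is matched to all departments rows instead of just its own

Fix: Specify the join condition linking the foreign key to the parent id

Corrected query:
SELECT c.id, p.name, c.salary FROM departments p JOIN staff c ON c.dept_id = p.id

Result:
id | name  | salary
---+-------+-------
1  | Legal | 168754
2  | Sales | 119736
3  | Sales | 66030 
4  | Sales | 100397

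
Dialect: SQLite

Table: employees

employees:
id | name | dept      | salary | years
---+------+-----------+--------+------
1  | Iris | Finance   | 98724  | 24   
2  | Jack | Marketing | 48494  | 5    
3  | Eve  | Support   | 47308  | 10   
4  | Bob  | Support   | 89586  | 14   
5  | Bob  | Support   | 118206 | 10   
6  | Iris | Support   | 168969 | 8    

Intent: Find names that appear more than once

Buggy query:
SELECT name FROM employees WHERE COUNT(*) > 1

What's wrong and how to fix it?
Bug: WHERE can't reference COUNT(*); aggregates are computed after WHERE

Fix: GROUP BY name, then filter groups with HAVING COUNT(*) > 1

Corrected query:
SELECT name FROM employees GROUP BY name HAVING COUNT(*) > 1

Result:
name
----
Bob 
Iris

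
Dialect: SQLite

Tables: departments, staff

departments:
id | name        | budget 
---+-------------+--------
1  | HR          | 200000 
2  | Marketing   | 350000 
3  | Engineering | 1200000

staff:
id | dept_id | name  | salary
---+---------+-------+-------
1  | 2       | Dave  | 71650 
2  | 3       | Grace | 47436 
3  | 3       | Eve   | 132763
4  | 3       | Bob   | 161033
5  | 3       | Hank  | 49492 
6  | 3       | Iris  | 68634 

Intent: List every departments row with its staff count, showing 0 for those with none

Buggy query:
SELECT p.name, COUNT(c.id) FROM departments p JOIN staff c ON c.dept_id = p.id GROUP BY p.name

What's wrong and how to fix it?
Bug: An inner join excludes parents with zero children

Fix: Use LEFT JOIN so parents without children still appear (COUNT(c.id) gives 0)

Corrected query:
SELECT p.name, COUNT(c.id) FROM departments p LEFT JOIN staff c ON c.dept_id = p.id GROUP BY p.name

Result:
name        | COUNT(c.id)
------------+------------
Engineering | 5          
HR          | 0          
Marketing   | 1          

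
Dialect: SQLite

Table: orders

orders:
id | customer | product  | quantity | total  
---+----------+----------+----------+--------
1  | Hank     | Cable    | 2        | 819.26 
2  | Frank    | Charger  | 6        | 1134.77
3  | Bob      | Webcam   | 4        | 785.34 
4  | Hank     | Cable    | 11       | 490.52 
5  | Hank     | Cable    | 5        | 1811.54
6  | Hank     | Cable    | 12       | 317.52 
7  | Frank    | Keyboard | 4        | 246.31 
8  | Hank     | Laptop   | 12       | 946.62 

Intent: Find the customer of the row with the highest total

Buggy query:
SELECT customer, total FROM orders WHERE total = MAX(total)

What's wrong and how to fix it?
Bug: MAX(total) is an aggregate and cannot be used directly in WHERE

Fix: Use a subquery: WHERE total = (SELECT MAX(total) FROM orders)

Corrected query:
SELECT customer, total FROM orders WHERE total = (SELECT MAX(total) FROM orders)

Result:
customer | total  
---------+--------
Hank     | 1811.54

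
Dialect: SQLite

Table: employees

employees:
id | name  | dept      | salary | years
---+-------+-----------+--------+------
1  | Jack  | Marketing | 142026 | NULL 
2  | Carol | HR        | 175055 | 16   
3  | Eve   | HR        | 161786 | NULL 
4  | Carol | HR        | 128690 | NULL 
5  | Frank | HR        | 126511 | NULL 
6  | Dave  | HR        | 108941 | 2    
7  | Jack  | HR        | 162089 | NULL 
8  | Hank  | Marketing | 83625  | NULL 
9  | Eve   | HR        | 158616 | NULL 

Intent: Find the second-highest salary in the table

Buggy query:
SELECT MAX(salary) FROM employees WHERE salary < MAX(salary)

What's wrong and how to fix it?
Bug: The inner MAX is an aggregate inside WHERE, which is not allowed

Fix: Compute the overall MAX in a subquery, then take MAX of rows below it

Corrected query:
SELECT MAX(salary) FROM employees WHERE salary < (SELECT MAX(salary) FROM employees)

Result:
MAX(salary)
-----------
162089     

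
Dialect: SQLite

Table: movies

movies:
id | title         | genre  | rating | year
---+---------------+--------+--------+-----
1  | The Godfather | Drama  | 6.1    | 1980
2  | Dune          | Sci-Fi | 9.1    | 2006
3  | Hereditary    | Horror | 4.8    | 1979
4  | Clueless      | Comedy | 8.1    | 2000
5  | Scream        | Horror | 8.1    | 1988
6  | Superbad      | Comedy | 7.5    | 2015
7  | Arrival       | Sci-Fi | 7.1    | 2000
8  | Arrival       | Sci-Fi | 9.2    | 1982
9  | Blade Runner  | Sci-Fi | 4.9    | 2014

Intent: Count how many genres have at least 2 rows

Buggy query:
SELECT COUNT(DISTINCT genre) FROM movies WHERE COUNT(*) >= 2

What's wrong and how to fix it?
Bug: COUNT(*) cannot appear in WHERE; the per-group count doesn't exist yet

Fix: Group first with HAVING COUNT(*) >= 2, then COUNT the resulting groups

Corrected query:
SELECT COUNT(*) FROM (SELECT genre FROM movies GROUP BY genre HAVING COUNT(*) >= 2)

Result:
COUNT(*)
--------
3       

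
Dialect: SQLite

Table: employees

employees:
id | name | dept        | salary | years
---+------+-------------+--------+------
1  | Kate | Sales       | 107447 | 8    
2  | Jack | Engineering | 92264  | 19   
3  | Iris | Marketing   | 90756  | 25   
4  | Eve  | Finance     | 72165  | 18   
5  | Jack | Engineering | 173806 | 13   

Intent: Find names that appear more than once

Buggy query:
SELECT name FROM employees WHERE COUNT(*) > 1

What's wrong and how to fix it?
Bug: COUNT(*) is an aggregate and cannot be used in WHERE

Fix: GROUP BY name, then filter groups with HAVING COUNT(*) > 1

Corrected query:
SELECT name FROM employees GROUP BY name HAVING COUNT(*) > 1

Result:
name
----
Jack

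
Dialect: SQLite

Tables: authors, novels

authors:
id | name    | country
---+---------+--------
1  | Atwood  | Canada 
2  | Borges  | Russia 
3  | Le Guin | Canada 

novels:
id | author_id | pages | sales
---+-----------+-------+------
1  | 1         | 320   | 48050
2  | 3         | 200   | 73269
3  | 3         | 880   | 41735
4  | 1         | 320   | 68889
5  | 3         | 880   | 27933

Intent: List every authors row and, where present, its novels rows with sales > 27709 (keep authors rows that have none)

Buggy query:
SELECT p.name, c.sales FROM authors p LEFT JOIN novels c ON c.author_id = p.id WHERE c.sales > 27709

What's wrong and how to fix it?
Bug: Filtering c.sales in WHERE discards the NULL rows produced by LEFT JOIN, turning it into an inner join

Fix: Put 'c.sales > 27709' in the JOIN's ON clause instead of WHERE

Corrected query:
SELECT p.name, c.sales FROM authors p LEFT JOIN novels c ON c.author_id = p.id AND c.sales > 27709

Result:
name    | sales
--------+------
Atwood  | 48050
Atwood  | 68889
Borges  | NULL 
Le Guin | 27933
Le Guin | 41735
Le Guin | 73269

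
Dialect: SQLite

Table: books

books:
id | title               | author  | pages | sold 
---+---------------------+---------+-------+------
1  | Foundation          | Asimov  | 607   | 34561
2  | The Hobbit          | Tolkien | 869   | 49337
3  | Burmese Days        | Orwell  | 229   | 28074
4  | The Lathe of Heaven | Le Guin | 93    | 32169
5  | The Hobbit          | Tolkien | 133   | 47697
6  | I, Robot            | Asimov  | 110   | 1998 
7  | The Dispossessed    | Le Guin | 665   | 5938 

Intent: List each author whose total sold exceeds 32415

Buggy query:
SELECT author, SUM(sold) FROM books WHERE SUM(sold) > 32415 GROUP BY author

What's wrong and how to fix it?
Bug: Aggregate functions cannot appear in a WHERE clause

Fix: Use HAVING (which filters groups after aggregation) instead of WHERE

Corrected query:
SELECT author, SUM(sold) FROM books GROUP BY author HAVING SUM(sold) > 32415

Result:
author  | SUM(sold)
--------+----------
Asimov  | 36559    
Le Guin | 38107    
Tolkien | 97034    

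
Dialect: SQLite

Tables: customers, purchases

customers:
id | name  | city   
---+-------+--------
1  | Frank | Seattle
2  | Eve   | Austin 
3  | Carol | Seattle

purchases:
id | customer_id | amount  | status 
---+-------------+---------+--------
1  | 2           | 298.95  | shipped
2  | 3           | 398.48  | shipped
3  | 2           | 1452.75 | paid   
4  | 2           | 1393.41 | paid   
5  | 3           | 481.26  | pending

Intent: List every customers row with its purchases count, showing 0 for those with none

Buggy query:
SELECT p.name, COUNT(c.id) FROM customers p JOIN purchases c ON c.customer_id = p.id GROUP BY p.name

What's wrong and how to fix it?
Bug: INNER JOIN drops customers rows that have no matching purchases rows

Fix: Switch to LEFT JOIN to retain unmatched parent rows

Corrected query:
SELECT p.name, COUNT(c.id) FROM customers p LEFT JOIN purchases c ON c.customer_id = p.id GROUP BY p.name

Result:
name  | COUNT(c.id)
------+------------
Carol | 2          
Eve   | 3          
Frank | 0          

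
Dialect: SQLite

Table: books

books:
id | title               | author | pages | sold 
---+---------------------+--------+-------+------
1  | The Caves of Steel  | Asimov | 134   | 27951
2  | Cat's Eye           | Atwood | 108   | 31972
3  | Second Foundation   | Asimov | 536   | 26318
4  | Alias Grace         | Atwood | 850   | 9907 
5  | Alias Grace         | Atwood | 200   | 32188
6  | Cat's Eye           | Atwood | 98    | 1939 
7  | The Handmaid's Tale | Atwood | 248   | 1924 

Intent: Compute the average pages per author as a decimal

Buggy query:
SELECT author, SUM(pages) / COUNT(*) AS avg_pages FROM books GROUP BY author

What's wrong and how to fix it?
Bug: Both operands are integers, so '/' performs integer division and truncates

Fix: Multiply by 1.0 (or CAST to REAL) to force floating-point division

Corrected query:
SELECT author, SUM(pages) * 1.0 / COUNT(*) AS avg_pages FROM books GROUP BY author

Result:
author | avg_pages
-------+----------
Asimov | 335      
Atwood | 300.8    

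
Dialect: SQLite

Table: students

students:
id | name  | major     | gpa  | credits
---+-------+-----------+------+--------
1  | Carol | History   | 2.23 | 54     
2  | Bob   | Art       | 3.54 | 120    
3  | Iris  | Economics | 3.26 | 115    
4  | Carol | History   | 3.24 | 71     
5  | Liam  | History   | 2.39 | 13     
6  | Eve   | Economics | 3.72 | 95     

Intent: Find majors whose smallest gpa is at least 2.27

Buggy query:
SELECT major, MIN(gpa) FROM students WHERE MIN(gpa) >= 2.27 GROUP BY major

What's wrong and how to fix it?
Bug: Aggregates like MIN are computed per group after WHERE runs

Fix: Use HAVING for the per-group MIN condition

Corrected query:
SELECT major, MIN(gpa) FROM students GROUP BY major HAVING MIN(gpa) >= 2.27

Result:
major     | MIN(gpa)
----------+---------
Art       | 3.54    
Economics | 3.26    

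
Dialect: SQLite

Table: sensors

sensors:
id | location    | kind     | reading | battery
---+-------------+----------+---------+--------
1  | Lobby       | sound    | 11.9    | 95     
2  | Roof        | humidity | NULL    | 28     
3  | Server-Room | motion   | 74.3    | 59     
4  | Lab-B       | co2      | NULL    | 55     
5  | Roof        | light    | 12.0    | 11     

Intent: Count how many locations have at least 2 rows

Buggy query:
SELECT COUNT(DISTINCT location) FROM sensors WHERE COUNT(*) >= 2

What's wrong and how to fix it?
Bug: WHERE filters individual rows, not groups, so a group-level COUNT is invalid there

Fix: Use a subquery that GROUPs and filters with HAVING, then count its rows

Corrected query:
SELECT COUNT(*) FROM (SELECT location FROM sensors GROUP BY location HAVING COUNT(*) >= 2)

Result:
COUNT(*)
--------
1       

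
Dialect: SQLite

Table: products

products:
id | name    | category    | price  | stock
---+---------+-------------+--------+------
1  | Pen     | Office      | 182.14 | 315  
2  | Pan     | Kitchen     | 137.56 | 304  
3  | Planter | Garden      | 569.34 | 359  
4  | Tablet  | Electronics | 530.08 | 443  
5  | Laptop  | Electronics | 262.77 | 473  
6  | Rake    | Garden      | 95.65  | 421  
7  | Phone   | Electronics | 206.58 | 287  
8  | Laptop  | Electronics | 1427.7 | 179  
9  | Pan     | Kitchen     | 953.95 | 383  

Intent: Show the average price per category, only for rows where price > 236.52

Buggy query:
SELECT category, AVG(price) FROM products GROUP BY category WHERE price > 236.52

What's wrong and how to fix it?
Bug: Row-level WHERE must come before GROUP BY in the clause order

Fix: Move the WHERE clause before GROUP BY

Corrected query:
SELECT category, AVG(price) FROM products WHERE price > 236.52 GROUP BY category

Result:
category    | AVG(price)
------------+-----------
Electronics | 740.183333
Garden      | 569.34    
Kitchen     | 953.95    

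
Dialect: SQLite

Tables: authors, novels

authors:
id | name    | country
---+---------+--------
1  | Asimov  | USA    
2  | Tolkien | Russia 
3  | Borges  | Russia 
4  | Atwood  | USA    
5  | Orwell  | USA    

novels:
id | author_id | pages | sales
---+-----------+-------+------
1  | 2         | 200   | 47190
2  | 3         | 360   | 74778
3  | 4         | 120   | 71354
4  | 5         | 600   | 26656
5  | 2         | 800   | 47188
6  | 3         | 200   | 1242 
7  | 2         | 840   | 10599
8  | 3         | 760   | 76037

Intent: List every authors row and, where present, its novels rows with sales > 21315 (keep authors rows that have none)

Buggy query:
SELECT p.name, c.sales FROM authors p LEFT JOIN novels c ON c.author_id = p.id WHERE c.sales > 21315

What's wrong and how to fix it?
Bug: A WHERE condition on the right-hand table after LEFT JOIN drops unmatched parents

Fix: Put 'c.sales > 21315' in the JOIN's ON clause instead of WHERE

Corrected query:
SELECT p.name, c.sales FROM authors p LEFT JOIN novels c ON c.author_id = p.id AND c.sales > 21315

Result:
name    | sales
--------+------
Asimov  | NULL 
Tolkien | 47188
Tolkien | 47190
Borges  | 74778
Borges  | 76037
Atwood  | 71354
Orwell  | 26656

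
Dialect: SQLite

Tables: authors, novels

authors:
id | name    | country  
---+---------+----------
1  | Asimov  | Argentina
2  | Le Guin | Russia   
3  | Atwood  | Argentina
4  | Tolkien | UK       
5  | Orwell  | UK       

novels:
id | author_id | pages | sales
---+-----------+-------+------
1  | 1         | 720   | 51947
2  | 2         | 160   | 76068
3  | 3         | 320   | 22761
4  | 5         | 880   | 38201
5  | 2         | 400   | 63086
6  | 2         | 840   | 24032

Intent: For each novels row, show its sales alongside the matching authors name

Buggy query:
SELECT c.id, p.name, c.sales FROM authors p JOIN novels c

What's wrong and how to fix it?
Bug: JOIN with no ON clause produces a cartesian product; every novels row pairs with every authors row

Fix: Specify the join condition linking the foreign key to the parent id

Corrected query:
SELECT c.id, p.name, c.sales FROM authors p JOIN novels c ON c.author_id = p.id

Result:
id | name    | sales
---+---------+------
1  | Asimov  | 51947
2  | Le Guin | 76068
3  | Atwood  | 22761
4  | Orwell  | 38201
5  | Le Guin | 63086
6  | Le Guin | 24032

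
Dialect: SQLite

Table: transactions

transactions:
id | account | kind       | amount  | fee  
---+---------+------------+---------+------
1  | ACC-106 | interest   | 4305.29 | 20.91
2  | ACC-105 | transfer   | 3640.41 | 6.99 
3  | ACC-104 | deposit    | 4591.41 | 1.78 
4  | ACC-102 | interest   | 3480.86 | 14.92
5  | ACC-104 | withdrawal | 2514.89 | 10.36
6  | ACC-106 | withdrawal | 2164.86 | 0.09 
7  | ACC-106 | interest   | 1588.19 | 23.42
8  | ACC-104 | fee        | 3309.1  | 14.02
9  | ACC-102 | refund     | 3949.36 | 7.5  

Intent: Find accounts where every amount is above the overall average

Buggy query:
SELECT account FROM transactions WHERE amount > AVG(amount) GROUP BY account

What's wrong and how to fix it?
Bug: AVG() is an aggregate; it can't sit directly in WHERE

Fix: Use a subquery for AVG and a HAVING MIN(...) filter so the condition holds for every row in the group

Corrected query:
SELECT account FROM transactions GROUP BY account HAVING MIN(amount) > (SELECT AVG(amount) FROM transactions)

Result:
account
-------
ACC-102
ACC-105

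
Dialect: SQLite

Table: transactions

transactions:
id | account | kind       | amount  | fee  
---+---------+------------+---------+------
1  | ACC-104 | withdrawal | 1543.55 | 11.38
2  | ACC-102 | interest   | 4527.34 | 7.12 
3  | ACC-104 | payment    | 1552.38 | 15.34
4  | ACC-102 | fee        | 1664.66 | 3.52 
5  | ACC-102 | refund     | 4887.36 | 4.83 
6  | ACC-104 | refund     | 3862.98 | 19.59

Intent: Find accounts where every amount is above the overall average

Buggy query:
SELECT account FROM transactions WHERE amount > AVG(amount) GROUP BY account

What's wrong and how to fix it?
Bug: WHERE evaluates per row before aggregation, so AVG() is unavailable

Fix: Compute the overall average in a scalar subquery and compare each group's MIN against it in HAVING

Corrected query:
SELECT account FROM transactions GROUP BY account HAVING MIN(amount) > (SELECT AVG(amount) FROM transactions)

Result:
(no rows)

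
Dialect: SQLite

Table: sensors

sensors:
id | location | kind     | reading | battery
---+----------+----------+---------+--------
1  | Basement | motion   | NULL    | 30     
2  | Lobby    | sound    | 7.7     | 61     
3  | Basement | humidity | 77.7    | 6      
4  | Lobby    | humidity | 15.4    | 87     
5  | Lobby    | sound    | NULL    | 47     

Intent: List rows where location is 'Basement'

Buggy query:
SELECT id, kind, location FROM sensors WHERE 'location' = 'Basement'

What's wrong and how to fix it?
Bug: 'location' in single quotes is a string literal, not the column; the comparison is literal-vs-literal and never true

Fix: Reference the column as location without single quotes

Corrected query:
SELECT id, kind, location FROM sensors WHERE location = 'Basement'

Result:
id | kind     | location
---+----------+---------
1  | motion   | Basement
3  | humidity | Basement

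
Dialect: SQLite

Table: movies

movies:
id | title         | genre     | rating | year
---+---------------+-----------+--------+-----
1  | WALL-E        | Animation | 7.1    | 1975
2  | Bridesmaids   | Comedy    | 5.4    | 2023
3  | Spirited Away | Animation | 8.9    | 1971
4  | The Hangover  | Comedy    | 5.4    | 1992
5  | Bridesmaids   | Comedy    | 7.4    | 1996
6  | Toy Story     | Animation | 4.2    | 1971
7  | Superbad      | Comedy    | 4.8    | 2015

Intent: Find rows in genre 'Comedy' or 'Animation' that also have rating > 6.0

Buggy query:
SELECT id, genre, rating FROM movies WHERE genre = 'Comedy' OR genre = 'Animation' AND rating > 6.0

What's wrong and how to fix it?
Bug: AND binds tighter than OR, so this parses as genre = 'Comedy' OR (genre = 'Animation' AND rating > 6.0)

Fix: Group the OR with parentheses (or use IN), then AND the threshold

Corrected query:
SELECT id, genre, rating FROM movies WHERE (genre = 'Comedy' OR genre = 'Animation') AND rating > 6.0

Result:
id | genre     | rating
---+-----------+-------
1  | Animation | 7.1   
3  | Animation | 8.9   
5  | Comedy    | 7.4   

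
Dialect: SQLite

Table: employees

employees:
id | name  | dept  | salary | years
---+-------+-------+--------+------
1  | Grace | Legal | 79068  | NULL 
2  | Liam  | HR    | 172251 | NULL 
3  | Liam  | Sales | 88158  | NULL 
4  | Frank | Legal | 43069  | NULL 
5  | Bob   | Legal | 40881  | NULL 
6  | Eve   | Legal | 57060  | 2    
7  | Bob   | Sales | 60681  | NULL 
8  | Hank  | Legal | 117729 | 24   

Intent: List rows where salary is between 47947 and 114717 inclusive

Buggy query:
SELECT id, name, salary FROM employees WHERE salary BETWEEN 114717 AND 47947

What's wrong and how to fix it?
Bug: The bounds are reversed; BETWEEN a AND b requires a <= b to match anything

Fix: Write BETWEEN 47947 AND 114717

Corrected query:
SELECT id, name, salary FROM employees WHERE salary BETWEEN 47947 AND 114717

Result:
id | name  | salary
---+-------+-------
1  | Grace | 79068 
3  | Liam  | 88158 
6  | Eve   | 57060 
7  | Bob   | 60681 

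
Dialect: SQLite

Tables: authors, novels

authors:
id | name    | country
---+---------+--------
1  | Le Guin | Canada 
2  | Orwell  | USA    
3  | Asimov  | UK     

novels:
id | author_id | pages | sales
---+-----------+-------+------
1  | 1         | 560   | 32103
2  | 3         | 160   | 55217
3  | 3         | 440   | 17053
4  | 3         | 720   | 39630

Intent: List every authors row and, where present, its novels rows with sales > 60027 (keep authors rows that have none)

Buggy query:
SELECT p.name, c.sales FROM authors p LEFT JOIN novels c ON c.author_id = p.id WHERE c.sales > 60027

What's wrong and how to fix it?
Bug: Filtering c.sales in WHERE discards the NULL rows produced by LEFT JOIN, turning it into an inner join

Fix: Move the right-table condition into the ON clause so unmatched parents are kept

Corrected query:
SELECT p.name, c.sales FROM authors p LEFT JOIN novels c ON c.author_id = p.id AND c.sales > 60027

Result:
name    | sales
--------+------
Le Guin | NULL 
Orwell  | NULL 
Asimov  | NULL 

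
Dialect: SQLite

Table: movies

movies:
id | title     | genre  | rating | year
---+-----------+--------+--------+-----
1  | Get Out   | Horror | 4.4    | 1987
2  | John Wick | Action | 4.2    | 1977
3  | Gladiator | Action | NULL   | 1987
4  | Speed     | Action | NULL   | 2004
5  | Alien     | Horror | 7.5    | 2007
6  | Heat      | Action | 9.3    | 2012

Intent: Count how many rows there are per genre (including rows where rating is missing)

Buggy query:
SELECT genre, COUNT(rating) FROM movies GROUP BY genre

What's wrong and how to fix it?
Bug: COUNT(column) counts non-NULL values only; rows with NULL rating aren't counted

Fix: Use COUNT(*) to count all rows regardless of NULL

Corrected query:
SELECT genre, COUNT(*) FROM movies GROUP BY genre

Result:
genre  | COUNT(*)
-------+---------
Action | 4       
Horror | 2       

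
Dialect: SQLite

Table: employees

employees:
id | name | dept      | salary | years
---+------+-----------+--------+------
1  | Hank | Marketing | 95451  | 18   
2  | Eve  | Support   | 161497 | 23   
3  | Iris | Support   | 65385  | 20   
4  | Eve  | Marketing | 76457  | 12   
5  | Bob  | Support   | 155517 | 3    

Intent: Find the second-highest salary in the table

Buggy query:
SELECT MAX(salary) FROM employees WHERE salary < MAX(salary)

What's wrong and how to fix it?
Bug: MAX(salary) on the right of the comparison is an aggregate-in-WHERE error

Fix: Put the inner MAX in a scalar subquery

Corrected query:
SELECT MAX(salary) FROM employees WHERE salary < (SELECT MAX(salary) FROM employees)

Result:
MAX(salary)
-----------
155517     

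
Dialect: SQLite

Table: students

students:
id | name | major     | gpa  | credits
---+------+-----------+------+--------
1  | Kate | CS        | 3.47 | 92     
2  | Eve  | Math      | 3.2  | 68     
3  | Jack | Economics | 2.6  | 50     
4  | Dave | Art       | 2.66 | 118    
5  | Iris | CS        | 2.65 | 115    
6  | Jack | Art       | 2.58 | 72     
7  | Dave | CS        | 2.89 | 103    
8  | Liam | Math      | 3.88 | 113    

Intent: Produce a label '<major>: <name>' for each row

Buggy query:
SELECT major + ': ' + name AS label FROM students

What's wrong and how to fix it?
Bug: SQLite uses || for string concatenation; + coerces text to numbers (yielding 0)

Fix: Replace + with || to concatenate text

Corrected query:
SELECT major || ': ' || name AS label FROM students

Result:
label          
---------------
CS: Kate       
Math: Eve      
Economics: Jack
Art: Dave      
CS: Iris       
Art: Jack      
CS: Dave       
Math: Liam     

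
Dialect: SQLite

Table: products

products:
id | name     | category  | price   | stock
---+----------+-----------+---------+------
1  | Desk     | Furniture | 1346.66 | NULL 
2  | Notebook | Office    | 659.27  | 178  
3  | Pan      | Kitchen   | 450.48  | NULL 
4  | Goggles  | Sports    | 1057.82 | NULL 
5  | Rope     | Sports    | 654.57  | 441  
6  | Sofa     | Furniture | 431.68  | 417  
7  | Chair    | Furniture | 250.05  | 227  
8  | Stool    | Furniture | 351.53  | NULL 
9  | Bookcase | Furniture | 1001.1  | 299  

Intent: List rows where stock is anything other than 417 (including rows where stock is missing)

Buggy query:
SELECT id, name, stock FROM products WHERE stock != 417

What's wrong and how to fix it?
Bug: Inequality against NULL is unknown, not true; rows with NULL are dropped

Fix: Add an explicit OR stock IS NULL to include the missing-value rows

Corrected query:
SELECT id, name, stock FROM products WHERE stock != 417 OR stock IS NULL

Result:
id | name     | stock
---+----------+------
1  | Desk     | NULL 
2  | Notebook | 178  
3  | Pan      | NULL 
4  | Goggles  | NULL 
5  | Rope     | 441  
7  | Chair    | 227  
8  | Stool    | NULL 
9  | Bookcase | 299  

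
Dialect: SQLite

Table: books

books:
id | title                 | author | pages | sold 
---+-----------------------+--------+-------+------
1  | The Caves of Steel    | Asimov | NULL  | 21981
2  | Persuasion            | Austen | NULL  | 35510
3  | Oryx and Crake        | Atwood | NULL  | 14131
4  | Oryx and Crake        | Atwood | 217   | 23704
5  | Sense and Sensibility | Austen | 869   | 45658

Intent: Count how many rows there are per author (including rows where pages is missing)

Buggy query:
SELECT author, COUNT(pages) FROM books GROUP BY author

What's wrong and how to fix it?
Bug: COUNT(column) counts non-NULL values only; rows with NULL pages aren't counted

Fix: Use COUNT(*) to count all rows regardless of NULL

Corrected query:
SELECT author, COUNT(*) FROM books GROUP BY author

Result:
author | COUNT(*)
-------+---------
Asimov | 1       
Atwood | 2       
Austen | 2       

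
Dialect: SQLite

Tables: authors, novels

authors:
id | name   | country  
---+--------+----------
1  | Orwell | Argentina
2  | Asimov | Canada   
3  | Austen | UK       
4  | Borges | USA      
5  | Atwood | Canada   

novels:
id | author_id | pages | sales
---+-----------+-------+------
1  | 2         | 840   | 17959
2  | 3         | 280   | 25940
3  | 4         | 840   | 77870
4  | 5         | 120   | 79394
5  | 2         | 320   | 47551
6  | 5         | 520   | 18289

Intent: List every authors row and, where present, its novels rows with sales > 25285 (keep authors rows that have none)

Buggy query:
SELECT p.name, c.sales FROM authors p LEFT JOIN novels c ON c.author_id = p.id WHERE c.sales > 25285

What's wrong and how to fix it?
Bug: Filtering c.sales in WHERE discards the NULL rows produced by LEFT JOIN, turning it into an inner join

Fix: Move the right-table condition into the ON clause so unmatched parents are kept

Corrected query:
SELECT p.name, c.sales FROM authors p LEFT JOIN novels c ON c.author_id = p.id AND c.sales > 25285

Result:
name   | sales
-------+------
Orwell | NULL 
Asimov | 47551
Austen | 25940
Borges | 77870
Atwood | 79394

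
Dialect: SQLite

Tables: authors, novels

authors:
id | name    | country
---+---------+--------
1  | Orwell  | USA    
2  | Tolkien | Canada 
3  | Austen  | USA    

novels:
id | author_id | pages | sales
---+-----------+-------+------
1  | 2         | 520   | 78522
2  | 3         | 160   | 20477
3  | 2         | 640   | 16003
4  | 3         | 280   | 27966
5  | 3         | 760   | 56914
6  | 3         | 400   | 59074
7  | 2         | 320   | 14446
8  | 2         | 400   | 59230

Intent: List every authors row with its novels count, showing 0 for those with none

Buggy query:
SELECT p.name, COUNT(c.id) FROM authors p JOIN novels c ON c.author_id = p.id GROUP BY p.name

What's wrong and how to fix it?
Bug: An inner join excludes parents with zero children

Fix: Use LEFT JOIN so parents without children still appear (COUNT(c.id) gives 0)

Corrected query:
SELECT p.name, COUNT(c.id) FROM authors p LEFT JOIN novels c ON c.author_id = p.id GROUP BY p.name

Result:
name    | COUNT(c.id)
--------+------------
Austen  | 4          
Orwell  | 0          
Tolkien | 4          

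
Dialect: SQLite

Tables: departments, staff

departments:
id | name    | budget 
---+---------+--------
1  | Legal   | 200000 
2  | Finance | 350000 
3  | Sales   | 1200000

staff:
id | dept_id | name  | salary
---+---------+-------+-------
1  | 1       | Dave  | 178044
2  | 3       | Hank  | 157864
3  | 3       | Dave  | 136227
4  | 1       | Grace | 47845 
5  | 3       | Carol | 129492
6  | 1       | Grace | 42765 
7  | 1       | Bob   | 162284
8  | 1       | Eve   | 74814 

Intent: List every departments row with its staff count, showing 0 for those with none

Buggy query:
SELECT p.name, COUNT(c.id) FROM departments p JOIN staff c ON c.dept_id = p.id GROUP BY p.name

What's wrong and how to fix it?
Bug: An inner join excludes parents with zero children

Fix: Switch to LEFT JOIN to retain unmatched parent rows

Corrected query:
SELECT p.name, COUNT(c.id) FROM departments p LEFT JOIN staff c ON c.dept_id = p.id GROUP BY p.name

Result:
name    | COUNT(c.id)
--------+------------
Finance | 0          
Legal   | 5          
Sales   | 3          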